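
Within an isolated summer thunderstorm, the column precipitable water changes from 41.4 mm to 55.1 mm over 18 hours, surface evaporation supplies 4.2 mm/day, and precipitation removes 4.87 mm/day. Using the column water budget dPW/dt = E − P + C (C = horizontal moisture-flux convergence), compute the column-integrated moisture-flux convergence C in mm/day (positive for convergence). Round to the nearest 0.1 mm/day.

C ≈ 18.9 mm/day

dPW/dt = (55.1 − 41.4) mm / (18/24 day) = +18.267 mm/day.
C = dPW/dt − E + P = (+18.267) − 4.2 + 4.87 = 18.9 mm/day.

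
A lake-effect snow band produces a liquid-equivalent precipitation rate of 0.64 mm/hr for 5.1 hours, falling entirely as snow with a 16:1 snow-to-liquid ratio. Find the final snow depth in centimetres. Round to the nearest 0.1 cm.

Liquid-equivalent depth = 0.64 × 5.1 = 3.264 mm.
Snow depth = 3.264 mm × 16 = 52.224 mm = 5.2 cm.

snow depth ≈ 5.2 cm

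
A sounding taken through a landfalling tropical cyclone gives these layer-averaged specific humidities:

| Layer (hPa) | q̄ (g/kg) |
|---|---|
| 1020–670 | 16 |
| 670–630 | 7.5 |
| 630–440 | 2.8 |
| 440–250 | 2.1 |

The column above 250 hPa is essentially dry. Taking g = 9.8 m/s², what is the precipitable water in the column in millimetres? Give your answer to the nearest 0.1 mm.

Precipitable water is the column-integrated vapour mass per unit area: PW = (1/g) Σ q̄ Δp, with q in kg/kg and Δp in Pa (1 kg/m² of water = 1 mm).
Layer 1020–670 hPa: Δp = 350 hPa = 35000 Pa, q̄ = 0.016 kg/kg → 0.016 × 35000 / 9.8 = 57.14 mm
Layer 670–630 hPa: Δp = 40 hPa = 4000 Pa, q̄ = 0.0075 kg/kg → 0.0075 × 4000 / 9.8 = 3.06 mm
Layer 630–440 hPa: Δp = 190 hPa = 19000 Pa, q̄ = 0.0028 kg/kg → 0.0028 × 19000 / 9.8 = 5.43 mm
Layer 440–250 hPa: Δp = 190 hPa = 19000 Pa, q̄ = 0.0021 kg/kg → 0.0021 × 19000 / 9.8 = 4.07 mm
PW = 57.14 + 3.06 + 5.43 + 4.07 = 69.70 ≈ 69.7 mm.

PW ≈ 69.7 mm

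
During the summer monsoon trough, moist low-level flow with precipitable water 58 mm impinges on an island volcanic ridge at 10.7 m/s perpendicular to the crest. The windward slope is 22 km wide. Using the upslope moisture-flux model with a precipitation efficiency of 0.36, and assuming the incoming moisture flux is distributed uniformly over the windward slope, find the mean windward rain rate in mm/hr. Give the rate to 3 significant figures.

Incoming column moisture flux per unit ridge length: F = V × PW = 10.7 × 58 = 620.6 mm·m/s.
Spread over the 22 km slope with efficiency ε = 0.36: R = ε·F/W = 0.36 × 620.6 / 22000 m = 1.016e-02 mm/s.
R = 1.016e-02 × 3600 = 36.6 mm/hr.

R ≈ 36.6 mm/hr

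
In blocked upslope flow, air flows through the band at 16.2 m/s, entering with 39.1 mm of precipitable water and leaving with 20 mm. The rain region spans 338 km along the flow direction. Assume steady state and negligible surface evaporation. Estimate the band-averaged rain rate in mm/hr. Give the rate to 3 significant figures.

Column moisture flux per unit crosswind length is F = V × PW.
Inflow: F_in = 16.2 × 39.1 = 633.42 mm·m/s
Outflow: F_out = 16.2 × 20 = 324 mm·m/s
Steady-state rate R = (F_in − F_out)/L = (633.42 − 324) / 338000 m = 9.154e-04 mm/s.
R = 9.154e-04 × 3600 = 3.30 mm/hr.

R ≈ 3.30 mm/hr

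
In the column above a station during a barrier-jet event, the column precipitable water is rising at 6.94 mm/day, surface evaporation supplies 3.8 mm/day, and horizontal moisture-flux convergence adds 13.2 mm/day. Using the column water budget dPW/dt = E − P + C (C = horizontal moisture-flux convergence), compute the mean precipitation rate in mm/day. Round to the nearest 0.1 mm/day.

P ≈ 10.1 mm/day

dPW/dt = +6.94 mm/day.
P = E + C − dPW/dt = 3.8 + (13.2) − (+6.94) = 10.1 mm/day.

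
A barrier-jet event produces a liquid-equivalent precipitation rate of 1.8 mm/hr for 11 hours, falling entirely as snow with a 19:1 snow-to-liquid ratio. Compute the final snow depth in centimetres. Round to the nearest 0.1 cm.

Liquid-equivalent depth = 1.8 × 11 = 19.8 mm.
Snow depth = 19.8 mm × 19 = 376.2 mm = 37.6 cm.

snow depth ≈ 37.6 cm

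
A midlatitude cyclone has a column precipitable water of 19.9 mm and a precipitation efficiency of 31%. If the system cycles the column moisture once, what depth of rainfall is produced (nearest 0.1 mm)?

rainfall ≈ 6.2 mm

Rainfall = ε × PW = 0.31 × 19.9 = 6.2 mm.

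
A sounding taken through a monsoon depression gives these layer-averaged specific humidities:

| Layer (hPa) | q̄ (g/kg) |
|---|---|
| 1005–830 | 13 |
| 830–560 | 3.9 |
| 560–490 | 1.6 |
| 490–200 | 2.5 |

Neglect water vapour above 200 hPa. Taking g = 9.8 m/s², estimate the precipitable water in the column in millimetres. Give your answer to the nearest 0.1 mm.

Precipitable water is the column-integrated vapour mass per unit area: PW = (1/g) Σ q̄ Δp, with q in kg/kg and Δp in Pa (1 kg/m² of water = 1 mm).
Layer 1005–830 hPa: Δp = 175 hPa = 17500 Pa, q̄ = 0.013 kg/kg → 0.013 × 17500 / 9.8 = 23.21 mm
Layer 830–560 hPa: Δp = 270 hPa = 27000 Pa, q̄ = 0.0039 kg/kg → 0.0039 × 27000 / 9.8 = 10.74 mm
Layer 560–490 hPa: Δp = 70 hPa = 7000 Pa, q̄ = 0.0016 kg/kg → 0.0016 × 7000 / 9.8 = 1.14 mm
Layer 490–200 hPa: Δp = 290 hPa = 29000 Pa, q̄ = 0.0025 kg/kg → 0.0025 × 29000 / 9.8 = 7.40 mm
PW = 23.21 + 10.74 + 1.14 + 7.40 = 42.49 ≈ 42.5 mm.

PW ≈ 42.5 mm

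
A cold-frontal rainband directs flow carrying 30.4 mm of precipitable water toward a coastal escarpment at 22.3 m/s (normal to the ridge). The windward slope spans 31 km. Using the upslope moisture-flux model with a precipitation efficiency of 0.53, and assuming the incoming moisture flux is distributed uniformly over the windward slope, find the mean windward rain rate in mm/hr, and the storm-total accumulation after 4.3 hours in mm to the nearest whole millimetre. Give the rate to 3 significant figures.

R ≈ 41.7 mm/hr; total ≈ 179 mm

Incoming column moisture flux per unit ridge length: F = V × PW = 22.3 × 30.4 = 677.92 mm·m/s.
Spread over the 31 km slope with efficiency ε = 0.53: R = ε·F/W = 0.53 × 677.92 / 31000 m = 1.159e-02 mm/s.
R = 1.159e-02 × 3600 = 41.7 mm/hr.
Over 4.3 h: total = 41.7 × 4.3 = 179.31 ≈ 179 mm.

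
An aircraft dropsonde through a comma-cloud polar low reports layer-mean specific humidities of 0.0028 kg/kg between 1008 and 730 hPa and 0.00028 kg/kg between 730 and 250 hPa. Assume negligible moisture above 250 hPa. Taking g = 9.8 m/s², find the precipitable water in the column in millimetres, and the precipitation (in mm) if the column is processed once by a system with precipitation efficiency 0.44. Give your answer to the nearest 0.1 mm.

Precipitable water is the column-integrated vapour mass per unit area: PW = (1/g) Σ q̄ Δp, with q in kg/kg and Δp in Pa (1 kg/m² of water = 1 mm).
Layer 1008–730 hPa: Δp = 278 hPa = 27800 Pa, q̄ = 0.0028 kg/kg → 0.0028 × 27800 / 9.8 = 7.94 mm
Layer 730–250 hPa: Δp = 480 hPa = 48000 Pa, q̄ = 0.00028 kg/kg → 0.00028 × 48000 / 9.8 = 1.37 mm
PW = 7.94 + 1.37 = 9.31 ≈ 9.3 mm.
Precipitation = ε × PW = 0.44 × 9.3 = 4.1 mm.

PW ≈ 9.3 mm; precipitation ≈ 4.1 mm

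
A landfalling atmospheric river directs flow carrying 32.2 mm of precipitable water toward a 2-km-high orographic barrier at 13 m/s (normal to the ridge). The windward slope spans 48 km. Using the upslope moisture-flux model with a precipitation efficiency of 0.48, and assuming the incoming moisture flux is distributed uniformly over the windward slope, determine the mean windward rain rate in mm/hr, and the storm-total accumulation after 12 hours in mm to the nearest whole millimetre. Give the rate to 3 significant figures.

R ≈ 15.1 mm/hr; total ≈ 181 mm

Incoming column moisture flux per unit ridge length: F = V × PW = 13 × 32.2 = 418.6 mm·m/s.
Spread over the 48 km slope with efficiency ε = 0.48: R = ε·F/W = 0.48 × 418.6 / 48000 m = 4.186e-03 mm/s.
R = 4.186e-03 × 3600 = 15.1 mm/hr.
Over 12 h: total = 15.1 × 12 = 181.2 ≈ 181 mm.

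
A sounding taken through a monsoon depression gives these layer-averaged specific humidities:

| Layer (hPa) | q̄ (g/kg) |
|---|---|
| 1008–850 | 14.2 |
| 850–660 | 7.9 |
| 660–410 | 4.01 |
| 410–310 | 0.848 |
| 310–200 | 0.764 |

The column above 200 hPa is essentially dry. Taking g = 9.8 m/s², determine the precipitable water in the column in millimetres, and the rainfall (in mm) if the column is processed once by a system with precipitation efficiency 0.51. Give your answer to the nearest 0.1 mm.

Precipitable water is the column-integrated vapour mass per unit area: PW = (1/g) Σ q̄ Δp, with q in kg/kg and Δp in Pa (1 kg/m² of water = 1 mm).
Layer 1008–850 hPa: Δp = 158 hPa = 15800 Pa, q̄ = 0.0142 kg/kg → 0.0142 × 15800 / 9.8 = 22.89 mm
Layer 850–660 hPa: Δp = 190 hPa = 19000 Pa, q̄ = 0.0079 kg/kg → 0.0079 × 19000 / 9.8 = 15.32 mm
Layer 660–410 hPa: Δp = 250 hPa = 25000 Pa, q̄ = 0.00401 kg/kg → 0.00401 × 25000 / 9.8 = 10.23 mm
Layer 410–310 hPa: Δp = 100 hPa = 10000 Pa, q̄ = 0.000848 kg/kg → 0.000848 × 10000 / 9.8 = 0.87 mm
Layer 310–200 hPa: Δp = 110 hPa = 11000 Pa, q̄ = 0.000764 kg/kg → 0.000764 × 11000 / 9.8 = 0.86 mm
PW = 22.89 + 15.32 + 10.23 + 0.87 + 0.86 = 50.17 ≈ 50.2 mm.
Rainfall = ε × PW = 0.51 × 50.2 = 25.6 mm.

PW ≈ 50.2 mm; rainfall ≈ 25.6 mm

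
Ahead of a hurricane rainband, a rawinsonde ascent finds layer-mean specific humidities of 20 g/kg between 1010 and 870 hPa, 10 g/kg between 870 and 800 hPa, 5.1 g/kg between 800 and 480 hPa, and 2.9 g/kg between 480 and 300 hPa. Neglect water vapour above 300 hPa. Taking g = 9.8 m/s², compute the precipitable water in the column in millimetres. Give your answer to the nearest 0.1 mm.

Precipitable water is the column-integrated vapour mass per unit area: PW = (1/g) Σ q̄ Δp, with q in kg/kg and Δp in Pa (1 kg/m² of water = 1 mm).
Layer 1010–870 hPa: Δp = 140 hPa = 14000 Pa, q̄ = 0.02 kg/kg → 0.02 × 14000 / 9.8 = 28.57 mm
Layer 870–800 hPa: Δp = 70 hPa = 7000 Pa, q̄ = 0.01 kg/kg → 0.01 × 7000 / 9.8 = 7.14 mm
Layer 800–480 hPa: Δp = 320 hPa = 32000 Pa, q̄ = 0.0051 kg/kg → 0.0051 × 32000 / 9.8 = 16.65 mm
Layer 480–300 hPa: Δp = 180 hPa = 18000 Pa, q̄ = 0.0029 kg/kg → 0.0029 × 18000 / 9.8 = 5.33 mm
PW = 28.57 + 7.14 + 16.65 + 5.33 = 57.69 ≈ 57.7 mm.

PW ≈ 57.7 mm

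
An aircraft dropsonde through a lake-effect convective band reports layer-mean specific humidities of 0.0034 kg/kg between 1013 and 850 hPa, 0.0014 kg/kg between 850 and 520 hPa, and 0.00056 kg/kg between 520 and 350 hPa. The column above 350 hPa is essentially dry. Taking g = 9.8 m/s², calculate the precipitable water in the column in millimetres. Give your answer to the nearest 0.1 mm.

Precipitable water is the column-integrated vapour mass per unit area: PW = (1/g) Σ q̄ Δp, with q in kg/kg and Δp in Pa (1 kg/m² of water = 1 mm).
Layer 1013–850 hPa: Δp = 163 hPa = 16300 Pa, q̄ = 0.0034 kg/kg → 0.0034 × 16300 / 9.8 = 5.66 mm
Layer 850–520 hPa: Δp = 330 hPa = 33000 Pa, q̄ = 0.0014 kg/kg → 0.0014 × 33000 / 9.8 = 4.71 mm
Layer 520–350 hPa: Δp = 170 hPa = 17000 Pa, q̄ = 0.00056 kg/kg → 0.00056 × 17000 / 9.8 = 0.97 mm
PW = 5.66 + 4.71 + 0.97 = 11.34 ≈ 11.3 mm.

PW ≈ 11.3 mm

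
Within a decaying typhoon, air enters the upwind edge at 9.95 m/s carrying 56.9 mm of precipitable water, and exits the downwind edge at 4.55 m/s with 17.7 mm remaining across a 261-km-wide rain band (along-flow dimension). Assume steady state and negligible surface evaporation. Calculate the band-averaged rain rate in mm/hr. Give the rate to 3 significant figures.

R ≈ 6.70 mm/hr

Column moisture flux per unit crosswind length is F = V × PW.
Inflow: F_in = 9.95 × 56.9 = 566.155 mm·m/s
Outflow: F_out = 4.55 × 17.7 = 80.535 mm·m/s
Steady-state rate R = (F_in − F_out)/L = (566.155 − 80.535) / 261000 m = 1.861e-03 mm/s.
R = 1.861e-03 × 3600 = 6.70 mm/hr.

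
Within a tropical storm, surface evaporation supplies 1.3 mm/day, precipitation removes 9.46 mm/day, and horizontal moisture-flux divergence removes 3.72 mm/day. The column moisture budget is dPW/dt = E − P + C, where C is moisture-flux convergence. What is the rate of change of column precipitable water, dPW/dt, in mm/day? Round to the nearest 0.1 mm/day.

dPW/dt = E − P + C = 1.3 − 9.46 + (-3.72) = -11.9 mm/day.

dPW/dt ≈ -11.9 mm/day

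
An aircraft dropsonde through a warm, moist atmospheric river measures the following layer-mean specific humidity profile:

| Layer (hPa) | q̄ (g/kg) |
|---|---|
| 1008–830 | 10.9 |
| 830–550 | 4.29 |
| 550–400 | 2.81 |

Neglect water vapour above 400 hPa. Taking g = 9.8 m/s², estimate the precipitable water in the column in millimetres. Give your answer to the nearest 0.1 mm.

Precipitable water is the column-integrated vapour mass per unit area: PW = (1/g) Σ q̄ Δp, with q in kg/kg and Δp in Pa (1 kg/m² of water = 1 mm).
Layer 1008–830 hPa: Δp = 178 hPa = 17800 Pa, q̄ = 0.0109 kg/kg → 0.0109 × 17800 / 9.8 = 19.80 mm
Layer 830–550 hPa: Δp = 280 hPa = 28000 Pa, q̄ = 0.00429 kg/kg → 0.00429 × 28000 / 9.8 = 12.26 mm
Layer 550–400 hPa: Δp = 150 hPa = 15000 Pa, q̄ = 0.00281 kg/kg → 0.00281 × 15000 / 9.8 = 4.30 mm
PW = 19.80 + 12.26 + 4.30 = 36.36 ≈ 36.4 mm.

PW ≈ 36.4 mm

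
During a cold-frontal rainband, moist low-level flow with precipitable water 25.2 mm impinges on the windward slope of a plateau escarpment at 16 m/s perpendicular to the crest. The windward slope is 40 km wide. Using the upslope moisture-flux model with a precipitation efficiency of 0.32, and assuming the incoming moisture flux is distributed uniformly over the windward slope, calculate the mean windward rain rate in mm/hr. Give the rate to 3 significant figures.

Incoming column moisture flux per unit ridge length: F = V × PW = 16 × 25.2 = 403.2 mm·m/s.
Spread over the 40 km slope with efficiency ε = 0.32: R = ε·F/W = 0.32 × 403.2 / 40000 m = 3.226e-03 mm/s.
R = 3.226e-03 × 3600 = 11.6 mm/hr.

R ≈ 11.6 mm/hr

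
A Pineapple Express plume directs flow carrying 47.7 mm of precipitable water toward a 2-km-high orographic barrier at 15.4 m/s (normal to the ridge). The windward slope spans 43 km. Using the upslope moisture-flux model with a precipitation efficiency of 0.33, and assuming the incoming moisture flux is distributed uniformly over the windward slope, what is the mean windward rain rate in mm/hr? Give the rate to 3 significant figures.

R ≈ 20.3 mm/hr

Incoming column moisture flux per unit ridge length: F = V × PW = 15.4 × 47.7 = 734.58 mm·m/s.
Spread over the 43 km slope with efficiency ε = 0.33: R = ε·F/W = 0.33 × 734.58 / 43000 m = 5.637e-03 mm/s.
R = 5.637e-03 × 3600 = 20.3 mm/hr.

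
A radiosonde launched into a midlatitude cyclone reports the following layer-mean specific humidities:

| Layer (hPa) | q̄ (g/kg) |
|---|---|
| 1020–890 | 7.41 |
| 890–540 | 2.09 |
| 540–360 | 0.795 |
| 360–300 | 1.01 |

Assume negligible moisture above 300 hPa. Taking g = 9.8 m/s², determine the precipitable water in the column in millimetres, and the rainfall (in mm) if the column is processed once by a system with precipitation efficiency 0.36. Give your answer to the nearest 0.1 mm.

Precipitable water is the column-integrated vapour mass per unit area: PW = (1/g) Σ q̄ Δp, with q in kg/kg and Δp in Pa (1 kg/m² of water = 1 mm).
Layer 1020–890 hPa: Δp = 130 hPa = 13000 Pa, q̄ = 0.00741 kg/kg → 0.00741 × 13000 / 9.8 = 9.83 mm
Layer 890–540 hPa: Δp = 350 hPa = 35000 Pa, q̄ = 0.00209 kg/kg → 0.00209 × 35000 / 9.8 = 7.46 mm
Layer 540–360 hPa: Δp = 180 hPa = 18000 Pa, q̄ = 0.000795 kg/kg → 0.000795 × 18000 / 9.8 = 1.46 mm
Layer 360–300 hPa: Δp = 60 hPa = 6000 Pa, q̄ = 0.00101 kg/kg → 0.00101 × 6000 / 9.8 = 0.62 mm
PW = 9.83 + 7.46 + 1.46 + 0.62 = 19.37 ≈ 19.4 mm.
Rainfall = ε × PW = 0.36 × 19.4 = 7.0 mm.

PW ≈ 19.4 mm; rainfall ≈ 7.0 mm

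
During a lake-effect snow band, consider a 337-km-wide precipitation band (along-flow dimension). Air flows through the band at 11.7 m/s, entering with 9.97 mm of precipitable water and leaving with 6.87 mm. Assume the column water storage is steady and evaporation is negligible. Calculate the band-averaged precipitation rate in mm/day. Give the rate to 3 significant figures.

Column moisture flux per unit crosswind length is F = V × PW.
Inflow: F_in = 11.7 × 9.97 = 116.649 mm·m/s
Outflow: F_out = 11.7 × 6.87 = 80.379 mm·m/s
Steady-state rate R = (F_in − F_out)/L = (116.649 − 80.379) / 337000 m = 1.076e-04 mm/s.
R = 1.076e-04 × 3600 × 24 = 9.30 mm/day.

R ≈ 9.30 mm/day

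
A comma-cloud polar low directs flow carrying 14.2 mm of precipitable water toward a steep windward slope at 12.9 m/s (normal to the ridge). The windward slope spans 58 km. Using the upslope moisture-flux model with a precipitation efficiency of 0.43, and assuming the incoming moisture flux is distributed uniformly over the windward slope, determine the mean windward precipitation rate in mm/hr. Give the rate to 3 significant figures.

R ≈ 4.89 mm/hr

Incoming column moisture flux per unit ridge length: F = V × PW = 12.9 × 14.2 = 183.18 mm·m/s.
Spread over the 58 km slope with efficiency ε = 0.43: R = ε·F/W = 0.43 × 183.18 / 58000 m = 1.358e-03 mm/s.
R = 1.358e-03 × 3600 = 4.89 mm/hr.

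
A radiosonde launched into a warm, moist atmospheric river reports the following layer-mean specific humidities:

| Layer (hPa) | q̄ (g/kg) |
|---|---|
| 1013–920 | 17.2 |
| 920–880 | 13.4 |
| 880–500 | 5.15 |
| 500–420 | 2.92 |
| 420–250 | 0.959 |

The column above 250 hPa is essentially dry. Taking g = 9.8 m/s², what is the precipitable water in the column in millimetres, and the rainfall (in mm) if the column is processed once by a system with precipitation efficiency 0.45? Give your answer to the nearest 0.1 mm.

PW ≈ 45.8 mm; rainfall ≈ 20.6 mm

Precipitable water is the column-integrated vapour mass per unit area: PW = (1/g) Σ q̄ Δp, with q in kg/kg and Δp in Pa (1 kg/m² of water = 1 mm).
Layer 1013–920 hPa: Δp = 93 hPa = 9300 Pa, q̄ = 0.0172 kg/kg → 0.0172 × 9300 / 9.8 = 16.32 mm
Layer 920–880 hPa: Δp = 40 hPa = 4000 Pa, q̄ = 0.0134 kg/kg → 0.0134 × 4000 / 9.8 = 5.47 mm
Layer 880–500 hPa: Δp = 380 hPa = 38000 Pa, q̄ = 0.00515 kg/kg → 0.00515 × 38000 / 9.8 = 19.97 mm
Layer 500–420 hPa: Δp = 80 hPa = 8000 Pa, q̄ = 0.00292 kg/kg → 0.00292 × 8000 / 9.8 = 2.38 mm
Layer 420–250 hPa: Δp = 170 hPa = 17000 Pa, q̄ = 0.000959 kg/kg → 0.000959 × 17000 / 9.8 = 1.66 mm
PW = 16.32 + 5.47 + 19.97 + 2.38 + 1.66 = 45.80 ≈ 45.8 mm.
Rainfall = ε × PW = 0.45 × 45.8 = 20.6 mm.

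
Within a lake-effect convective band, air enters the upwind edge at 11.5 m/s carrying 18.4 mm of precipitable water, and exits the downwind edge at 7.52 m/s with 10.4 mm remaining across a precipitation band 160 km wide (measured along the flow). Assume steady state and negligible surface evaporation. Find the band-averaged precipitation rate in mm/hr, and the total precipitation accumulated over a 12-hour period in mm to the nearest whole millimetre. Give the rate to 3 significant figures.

Column moisture flux per unit crosswind length is F = V × PW.
Inflow: F_in = 11.5 × 18.4 = 211.6 mm·m/s
Outflow: F_out = 7.52 × 10.4 = 78.208 mm·m/s
Steady-state rate R = (F_in − F_out)/L = (211.6 − 78.208) / 160000 m = 8.337e-04 mm/s.
R = 8.337e-04 × 3600 = 3.00 mm/hr.
Over 12 h: total = 3.00 × 12 = 36 mm.

R ≈ 3.00 mm/hr; total ≈ 36 mm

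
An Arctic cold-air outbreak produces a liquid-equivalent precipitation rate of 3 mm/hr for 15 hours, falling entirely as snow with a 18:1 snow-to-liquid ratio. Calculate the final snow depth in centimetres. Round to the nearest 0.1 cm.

snow depth ≈ 81.0 cm

Liquid-equivalent depth = 3 × 15 = 45 mm.
Snow depth = 45 mm × 18 = 810 mm = 81.0 cm.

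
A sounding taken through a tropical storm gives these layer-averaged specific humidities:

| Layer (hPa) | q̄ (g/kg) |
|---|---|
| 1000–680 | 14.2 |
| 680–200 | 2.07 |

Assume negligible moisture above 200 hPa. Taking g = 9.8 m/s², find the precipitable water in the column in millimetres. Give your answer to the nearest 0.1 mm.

PW ≈ 56.5 mm

Precipitable water is the column-integrated vapour mass per unit area: PW = (1/g) Σ q̄ Δp, with q in kg/kg and Δp in Pa (1 kg/m² of water = 1 mm).
Layer 1000–680 hPa: Δp = 320 hPa = 32000 Pa, q̄ = 0.0142 kg/kg → 0.0142 × 32000 / 9.8 = 46.37 mm
Layer 680–200 hPa: Δp = 480 hPa = 48000 Pa, q̄ = 0.00207 kg/kg → 0.00207 × 48000 / 9.8 = 10.14 mm
PW = 46.37 + 10.14 = 56.51 ≈ 56.5 mm.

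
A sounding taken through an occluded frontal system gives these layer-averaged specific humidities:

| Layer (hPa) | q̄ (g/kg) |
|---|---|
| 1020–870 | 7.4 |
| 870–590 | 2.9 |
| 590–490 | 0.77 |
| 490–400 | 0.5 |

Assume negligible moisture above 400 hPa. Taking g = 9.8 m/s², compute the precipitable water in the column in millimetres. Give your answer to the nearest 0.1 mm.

PW ≈ 20.9 mm

Precipitable water is the column-integrated vapour mass per unit area: PW = (1/g) Σ q̄ Δp, with q in kg/kg and Δp in Pa (1 kg/m² of water = 1 mm).
Layer 1020–870 hPa: Δp = 150 hPa = 15000 Pa, q̄ = 0.0074 kg/kg → 0.0074 × 15000 / 9.8 = 11.33 mm
Layer 870–590 hPa: Δp = 280 hPa = 28000 Pa, q̄ = 0.0029 kg/kg → 0.0029 × 28000 / 9.8 = 8.29 mm
Layer 590–490 hPa: Δp = 100 hPa = 10000 Pa, q̄ = 0.00077 kg/kg → 0.00077 × 10000 / 9.8 = 0.79 mm
Layer 490–400 hPa: Δp = 90 hPa = 9000 Pa, q̄ = 0.0005 kg/kg → 0.0005 × 9000 / 9.8 = 0.46 mm
PW = 11.33 + 8.29 + 0.79 + 0.46 = 20.87 ≈ 20.9 mm.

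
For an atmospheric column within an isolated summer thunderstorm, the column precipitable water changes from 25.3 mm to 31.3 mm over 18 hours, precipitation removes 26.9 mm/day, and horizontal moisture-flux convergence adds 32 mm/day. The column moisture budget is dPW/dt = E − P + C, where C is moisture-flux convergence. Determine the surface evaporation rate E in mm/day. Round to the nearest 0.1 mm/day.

dPW/dt = (31.3 − 25.3) mm / (18/24 day) = +8.000 mm/day.
E = dPW/dt + P − C = (+8.000) + 26.9 − (32) = 2.9 mm/day.

E ≈ 2.9 mm/day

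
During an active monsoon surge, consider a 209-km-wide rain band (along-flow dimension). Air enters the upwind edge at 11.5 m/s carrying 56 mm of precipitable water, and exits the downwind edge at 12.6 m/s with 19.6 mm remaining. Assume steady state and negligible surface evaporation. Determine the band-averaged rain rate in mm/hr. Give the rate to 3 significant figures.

Column moisture flux per unit crosswind length is F = V × PW.
Inflow: F_in = 11.5 × 56 = 644 mm·m/s
Outflow: F_out = 12.6 × 19.6 = 246.96 mm·m/s
Steady-state rate R = (F_in − F_out)/L = (644 − 246.96) / 209000 m = 1.900e-03 mm/s.
R = 1.900e-03 × 3600 = 6.84 mm/hr.

R ≈ 6.84 mm/hr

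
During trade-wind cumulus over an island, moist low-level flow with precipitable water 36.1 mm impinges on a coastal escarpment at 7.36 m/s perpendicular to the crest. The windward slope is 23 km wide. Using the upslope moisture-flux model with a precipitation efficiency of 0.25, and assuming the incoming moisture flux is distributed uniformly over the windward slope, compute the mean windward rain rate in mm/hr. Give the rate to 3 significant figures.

R ≈ 10.4 mm/hr

Incoming column moisture flux per unit ridge length: F = V × PW = 7.36 × 36.1 = 265.696 mm·m/s.
Spread over the 23 km slope with efficiency ε = 0.25: R = ε·F/W = 0.25 × 265.696 / 23000 m = 2.888e-03 mm/s.
R = 2.888e-03 × 3600 = 10.4 mm/hr.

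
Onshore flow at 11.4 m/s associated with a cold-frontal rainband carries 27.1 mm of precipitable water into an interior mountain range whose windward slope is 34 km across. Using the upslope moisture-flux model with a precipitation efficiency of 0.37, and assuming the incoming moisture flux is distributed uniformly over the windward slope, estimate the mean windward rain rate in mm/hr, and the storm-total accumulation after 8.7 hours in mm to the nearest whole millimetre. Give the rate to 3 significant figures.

Incoming column moisture flux per unit ridge length: F = V × PW = 11.4 × 27.1 = 308.94 mm·m/s.
Spread over the 34 km slope with efficiency ε = 0.37: R = ε·F/W = 0.37 × 308.94 / 34000 m = 3.362e-03 mm/s.
R = 3.362e-03 × 3600 = 12.1 mm/hr.
Over 8.7 h: total = 12.1 × 8.7 = 105.27 ≈ 105 mm.

R ≈ 12.1 mm/hr; total ≈ 105 mm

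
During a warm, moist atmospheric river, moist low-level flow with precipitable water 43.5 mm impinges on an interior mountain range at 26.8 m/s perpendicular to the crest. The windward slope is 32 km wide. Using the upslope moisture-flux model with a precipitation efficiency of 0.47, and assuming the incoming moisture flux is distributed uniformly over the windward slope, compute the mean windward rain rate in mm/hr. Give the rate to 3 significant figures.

Incoming column moisture flux per unit ridge length: F = V × PW = 26.8 × 43.5 = 1165.8 mm·m/s.
Spread over the 32 km slope with efficiency ε = 0.47: R = ε·F/W = 0.47 × 1165.8 / 32000 m = 1.712e-02 mm/s.
R = 1.712e-02 × 3600 = 61.6 mm/hr.

R ≈ 61.6 mm/hr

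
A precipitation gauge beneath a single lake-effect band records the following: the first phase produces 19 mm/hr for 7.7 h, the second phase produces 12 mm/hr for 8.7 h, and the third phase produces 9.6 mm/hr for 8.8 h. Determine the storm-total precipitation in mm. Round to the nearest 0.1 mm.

total ≈ 335.2 mm

Total = Σ Rᵢ Δtᵢ = 19 × 7.7 + 12 × 8.7 + 9.6 × 8.8
      = 146.3 + 104.4 + 84.48 = 335.2 mm.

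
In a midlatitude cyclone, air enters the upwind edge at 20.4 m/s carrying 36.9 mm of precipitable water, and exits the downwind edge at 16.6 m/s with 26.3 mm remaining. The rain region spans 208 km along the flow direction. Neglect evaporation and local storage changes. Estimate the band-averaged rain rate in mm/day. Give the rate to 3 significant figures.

R ≈ 131 mm/day

Column moisture flux per unit crosswind length is F = V × PW.
Inflow: F_in = 20.4 × 36.9 = 752.76 mm·m/s
Outflow: F_out = 16.6 × 26.3 = 436.58 mm·m/s
Steady-state rate R = (F_in − F_out)/L = (752.76 − 436.58) / 208000 m = 1.520e-03 mm/s.
R = 1.520e-03 × 3600 × 24 = 131 mm/day.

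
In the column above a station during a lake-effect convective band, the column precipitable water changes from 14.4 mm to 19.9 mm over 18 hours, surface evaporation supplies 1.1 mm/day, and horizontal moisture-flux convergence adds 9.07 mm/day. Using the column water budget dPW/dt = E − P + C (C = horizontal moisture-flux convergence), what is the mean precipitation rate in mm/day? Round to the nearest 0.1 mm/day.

P ≈ 2.8 mm/day

dPW/dt = (19.9 − 14.4) mm / (18/24 day) = +7.333 mm/day.
P = E + C − dPW/dt = 1.1 + (9.07) − (+7.333) = 2.8 mm/day.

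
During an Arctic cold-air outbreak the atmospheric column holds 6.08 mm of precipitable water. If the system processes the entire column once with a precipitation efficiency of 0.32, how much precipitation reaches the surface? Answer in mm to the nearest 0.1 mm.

precipitation ≈ 1.9 mm

Precipitation = ε × PW = 0.32 × 6.08 = 1.9 mm.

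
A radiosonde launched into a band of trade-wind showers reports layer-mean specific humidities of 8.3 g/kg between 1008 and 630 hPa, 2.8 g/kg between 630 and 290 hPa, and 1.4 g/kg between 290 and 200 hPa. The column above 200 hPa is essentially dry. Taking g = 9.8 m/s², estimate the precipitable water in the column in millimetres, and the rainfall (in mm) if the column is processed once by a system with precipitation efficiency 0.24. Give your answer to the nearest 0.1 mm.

PW ≈ 43.0 mm; rainfall ≈ 10.3 mm

Precipitable water is the column-integrated vapour mass per unit area: PW = (1/g) Σ q̄ Δp, with q in kg/kg and Δp in Pa (1 kg/m² of water = 1 mm).
Layer 1008–630 hPa: Δp = 378 hPa = 37800 Pa, q̄ = 0.0083 kg/kg → 0.0083 × 37800 / 9.8 = 32.01 mm
Layer 630–290 hPa: Δp = 340 hPa = 34000 Pa, q̄ = 0.0028 kg/kg → 0.0028 × 34000 / 9.8 = 9.71 mm
Layer 290–200 hPa: Δp = 90 hPa = 9000 Pa, q̄ = 0.0014 kg/kg → 0.0014 × 9000 / 9.8 = 1.29 mm
PW = 32.01 + 9.71 + 1.29 = 43.01 ≈ 43.0 mm.
Rainfall = ε × PW = 0.24 × 43.0 = 10.3 mm.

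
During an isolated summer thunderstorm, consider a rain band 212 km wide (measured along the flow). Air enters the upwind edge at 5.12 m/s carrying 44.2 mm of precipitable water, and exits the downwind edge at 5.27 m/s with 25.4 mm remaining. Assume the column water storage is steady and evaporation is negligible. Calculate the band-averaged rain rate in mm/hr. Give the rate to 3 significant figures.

R ≈ 1.57 mm/hr

Column moisture flux per unit crosswind length is F = V × PW.
Inflow: F_in = 5.12 × 44.2 = 226.304 mm·m/s
Outflow: F_out = 5.27 × 25.4 = 133.858 mm·m/s
Steady-state rate R = (F_in − F_out)/L = (226.304 − 133.858) / 212000 m = 4.361e-04 mm/s.
R = 4.361e-04 × 3600 = 1.57 mm/hr.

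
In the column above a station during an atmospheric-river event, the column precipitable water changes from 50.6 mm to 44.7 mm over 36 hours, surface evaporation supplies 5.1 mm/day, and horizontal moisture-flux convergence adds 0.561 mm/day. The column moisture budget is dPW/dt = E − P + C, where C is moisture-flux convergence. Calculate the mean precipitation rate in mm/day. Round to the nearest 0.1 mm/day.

dPW/dt = (44.7 − 50.6) mm / (36/24 day) = -3.933 mm/day.
P = E + C − dPW/dt = 5.1 + (0.561) − (-3.933) = 9.6 mm/day.

P ≈ 9.6 mm/day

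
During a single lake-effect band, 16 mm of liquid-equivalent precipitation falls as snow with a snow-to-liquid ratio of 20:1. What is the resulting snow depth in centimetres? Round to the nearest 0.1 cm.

snow depth ≈ 32.0 cm

Snow depth = liquid × ratio = 16 mm × 20 = 320 mm = 32.0 cm.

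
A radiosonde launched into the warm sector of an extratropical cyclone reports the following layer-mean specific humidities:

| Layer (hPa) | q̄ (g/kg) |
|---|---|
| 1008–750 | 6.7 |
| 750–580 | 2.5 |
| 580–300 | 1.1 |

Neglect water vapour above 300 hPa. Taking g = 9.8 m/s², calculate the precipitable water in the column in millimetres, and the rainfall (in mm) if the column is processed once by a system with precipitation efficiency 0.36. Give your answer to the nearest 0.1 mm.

PW ≈ 25.1 mm; rainfall ≈ 9.0 mm

Precipitable water is the column-integrated vapour mass per unit area: PW = (1/g) Σ q̄ Δp, with q in kg/kg and Δp in Pa (1 kg/m² of water = 1 mm).
Layer 1008–750 hPa: Δp = 258 hPa = 25800 Pa, q̄ = 0.0067 kg/kg → 0.0067 × 25800 / 9.8 = 17.64 mm
Layer 750–580 hPa: Δp = 170 hPa = 17000 Pa, q̄ = 0.0025 kg/kg → 0.0025 × 17000 / 9.8 = 4.34 mm
Layer 580–300 hPa: Δp = 280 hPa = 28000 Pa, q̄ = 0.0011 kg/kg → 0.0011 × 28000 / 9.8 = 3.14 mm
PW = 17.64 + 4.34 + 3.14 = 25.12 ≈ 25.1 mm.
Rainfall = ε × PW = 0.36 × 25.1 = 9.0 mm.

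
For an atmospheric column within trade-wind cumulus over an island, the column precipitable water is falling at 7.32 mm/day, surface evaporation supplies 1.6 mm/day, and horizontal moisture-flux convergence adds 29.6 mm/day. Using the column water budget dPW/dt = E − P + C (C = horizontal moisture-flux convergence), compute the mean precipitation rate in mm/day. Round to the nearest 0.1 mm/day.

dPW/dt = -7.32 mm/day.
P = E + C − dPW/dt = 1.6 + (29.6) − (-7.32) = 38.5 mm/day.

P ≈ 38.5 mm/day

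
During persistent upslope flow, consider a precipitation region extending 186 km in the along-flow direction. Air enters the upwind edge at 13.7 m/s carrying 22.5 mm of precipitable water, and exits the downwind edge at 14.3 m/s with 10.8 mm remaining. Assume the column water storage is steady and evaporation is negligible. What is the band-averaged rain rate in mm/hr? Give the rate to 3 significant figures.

R ≈ 2.98 mm/hr

Column moisture flux per unit crosswind length is F = V × PW.
Inflow: F_in = 13.7 × 22.5 = 308.25 mm·m/s
Outflow: F_out = 14.3 × 10.8 = 154.44 mm·m/s
Steady-state rate R = (F_in − F_out)/L = (308.25 − 154.44) / 186000 m = 8.269e-04 mm/s.
R = 8.269e-04 × 3600 = 2.98 mm/hr.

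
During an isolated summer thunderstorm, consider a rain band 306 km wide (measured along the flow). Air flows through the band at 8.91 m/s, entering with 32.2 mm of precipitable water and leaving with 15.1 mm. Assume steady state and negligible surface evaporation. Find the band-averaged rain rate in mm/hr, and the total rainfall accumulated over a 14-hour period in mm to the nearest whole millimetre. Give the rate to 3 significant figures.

Column moisture flux per unit crosswind length is F = V × PW.
Inflow: F_in = 8.91 × 32.2 = 286.902 mm·m/s
Outflow: F_out = 8.91 × 15.1 = 134.541 mm·m/s
Steady-state rate R = (F_in − F_out)/L = (286.902 − 134.541) / 306000 m = 4.979e-04 mm/s.
R = 4.979e-04 × 3600 = 1.79 mm/hr.
Over 14 h: total = 1.79 × 14 = 25.06 ≈ 25 mm.

R ≈ 1.79 mm/hr; total ≈ 25 mm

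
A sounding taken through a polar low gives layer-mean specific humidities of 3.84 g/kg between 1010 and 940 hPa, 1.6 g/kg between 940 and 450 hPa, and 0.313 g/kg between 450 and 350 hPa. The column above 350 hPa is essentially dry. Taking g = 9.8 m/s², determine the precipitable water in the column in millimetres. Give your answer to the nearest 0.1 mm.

PW ≈ 11.1 mm

Precipitable water is the column-integrated vapour mass per unit area: PW = (1/g) Σ q̄ Δp, with q in kg/kg and Δp in Pa (1 kg/m² of water = 1 mm).
Layer 1010–940 hPa: Δp = 70 hPa = 7000 Pa, q̄ = 0.00384 kg/kg → 0.00384 × 7000 / 9.8 = 2.74 mm
Layer 940–450 hPa: Δp = 490 hPa = 49000 Pa, q̄ = 0.0016 kg/kg → 0.0016 × 49000 / 9.8 = 8.00 mm
Layer 450–350 hPa: Δp = 100 hPa = 10000 Pa, q̄ = 0.000313 kg/kg → 0.000313 × 10000 / 9.8 = 0.32 mm
PW = 2.74 + 8.00 + 0.32 = 11.06 ≈ 11.1 mm.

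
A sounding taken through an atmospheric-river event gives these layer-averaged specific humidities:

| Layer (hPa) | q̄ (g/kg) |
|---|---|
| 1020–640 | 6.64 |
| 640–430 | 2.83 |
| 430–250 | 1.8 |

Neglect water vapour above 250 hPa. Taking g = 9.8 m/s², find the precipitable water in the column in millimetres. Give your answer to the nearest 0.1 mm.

PW ≈ 35.1 mm

Precipitable water is the column-integrated vapour mass per unit area: PW = (1/g) Σ q̄ Δp, with q in kg/kg and Δp in Pa (1 kg/m² of water = 1 mm).
Layer 1020–640 hPa: Δp = 380 hPa = 38000 Pa, q̄ = 0.00664 kg/kg → 0.00664 × 38000 / 9.8 = 25.75 mm
Layer 640–430 hPa: Δp = 210 hPa = 21000 Pa, q̄ = 0.00283 kg/kg → 0.00283 × 21000 / 9.8 = 6.06 mm
Layer 430–250 hPa: Δp = 180 hPa = 18000 Pa, q̄ = 0.0018 kg/kg → 0.0018 × 18000 / 9.8 = 3.31 mm
PW = 25.75 + 6.06 + 3.31 = 35.12 ≈ 35.1 mm.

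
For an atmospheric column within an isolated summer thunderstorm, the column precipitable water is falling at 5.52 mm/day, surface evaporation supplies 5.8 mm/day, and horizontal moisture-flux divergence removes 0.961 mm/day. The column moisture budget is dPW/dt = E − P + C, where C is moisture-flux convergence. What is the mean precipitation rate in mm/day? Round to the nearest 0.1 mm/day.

dPW/dt = -5.52 mm/day.
P = E + C − dPW/dt = 5.8 + (-0.961) − (-5.52) = 10.4 mm/day.

P ≈ 10.4 mm/day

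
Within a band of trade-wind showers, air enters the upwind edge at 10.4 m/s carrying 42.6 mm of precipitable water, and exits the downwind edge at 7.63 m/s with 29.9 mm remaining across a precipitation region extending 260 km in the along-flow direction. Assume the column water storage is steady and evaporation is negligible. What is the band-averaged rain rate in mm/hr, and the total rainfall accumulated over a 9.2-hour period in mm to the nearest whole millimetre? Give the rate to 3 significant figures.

R ≈ 2.98 mm/hr; total ≈ 27 mm

Column moisture flux per unit crosswind length is F = V × PW.
Inflow: F_in = 10.4 × 42.6 = 443.04 mm·m/s
Outflow: F_out = 7.63 × 29.9 = 228.137 mm·m/s
Steady-state rate R = (F_in − F_out)/L = (443.04 − 228.137) / 260000 m = 8.266e-04 mm/s.
R = 8.266e-04 × 3600 = 2.98 mm/hr.
Over 9.2 h: total = 2.98 × 9.2 = 27.416 ≈ 27 mm.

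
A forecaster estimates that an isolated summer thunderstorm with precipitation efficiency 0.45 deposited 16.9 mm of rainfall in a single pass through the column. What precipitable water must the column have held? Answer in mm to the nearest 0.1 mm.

PW = rainfall / ε = 16.9 / 0.45 = 37.6 mm.

PW ≈ 37.6 mm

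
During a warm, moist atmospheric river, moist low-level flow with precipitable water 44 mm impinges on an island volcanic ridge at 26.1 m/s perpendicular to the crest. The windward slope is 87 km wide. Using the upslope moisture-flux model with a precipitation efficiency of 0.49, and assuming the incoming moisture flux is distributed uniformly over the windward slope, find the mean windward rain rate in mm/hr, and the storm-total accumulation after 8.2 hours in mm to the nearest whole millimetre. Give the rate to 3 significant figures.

R ≈ 23.3 mm/hr; total ≈ 191 mm

Incoming column moisture flux per unit ridge length: F = V × PW = 26.1 × 44 = 1148.4 mm·m/s.
Spread over the 87 km slope with efficiency ε = 0.49: R = ε·F/W = 0.49 × 1148.4 / 87000 m = 6.468e-03 mm/s.
R = 6.468e-03 × 3600 = 23.3 mm/hr.
Over 8.2 h: total = 23.3 × 8.2 = 191.06 ≈ 191 mm.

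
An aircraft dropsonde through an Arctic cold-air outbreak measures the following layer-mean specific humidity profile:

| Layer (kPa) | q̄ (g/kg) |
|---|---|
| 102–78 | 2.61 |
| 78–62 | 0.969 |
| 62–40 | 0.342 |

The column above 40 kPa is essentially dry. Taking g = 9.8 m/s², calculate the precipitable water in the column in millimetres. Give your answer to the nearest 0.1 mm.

PW ≈ 8.7 mm

Precipitable water is the column-integrated vapour mass per unit area: PW = (1/g) Σ q̄ Δp, with q in kg/kg and Δp in Pa (1 kg/m² of water = 1 mm).
Layer 102–78 kPa: Δp = 240 hPa = 24000 Pa, q̄ = 0.00261 kg/kg → 0.00261 × 24000 / 9.8 = 6.39 mm
Layer 78–62 kPa: Δp = 160 hPa = 16000 Pa, q̄ = 0.000969 kg/kg → 0.000969 × 16000 / 9.8 = 1.58 mm
Layer 62–40 kPa: Δp = 220 hPa = 22000 Pa, q̄ = 0.000342 kg/kg → 0.000342 × 22000 / 9.8 = 0.77 mm
PW = 6.39 + 1.58 + 0.77 = 8.74 ≈ 8.7 mm.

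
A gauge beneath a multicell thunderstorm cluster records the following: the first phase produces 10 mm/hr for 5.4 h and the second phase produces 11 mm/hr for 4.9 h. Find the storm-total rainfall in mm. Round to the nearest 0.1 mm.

Total = Σ Rᵢ Δtᵢ = 10 × 5.4 + 11 × 4.9
      = 54 + 53.9 = 107.9 mm.

total ≈ 107.9 mm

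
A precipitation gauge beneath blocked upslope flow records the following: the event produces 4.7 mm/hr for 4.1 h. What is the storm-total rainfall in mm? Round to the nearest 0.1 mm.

total ≈ 19.3 mm

Total = Σ Rᵢ Δtᵢ = 4.7 × 4.1
      = 19.27 = 19.3 mm.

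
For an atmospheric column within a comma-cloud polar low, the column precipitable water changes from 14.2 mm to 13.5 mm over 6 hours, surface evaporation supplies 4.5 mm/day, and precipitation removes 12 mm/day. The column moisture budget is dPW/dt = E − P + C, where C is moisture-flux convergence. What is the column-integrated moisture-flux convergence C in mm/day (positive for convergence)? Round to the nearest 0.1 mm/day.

dPW/dt = (13.5 − 14.2) mm / (6/24 day) = -2.800 mm/day.
C = dPW/dt − E + P = (-2.800) − 4.5 + 12 = 4.7 mm/day.

C ≈ 4.7 mm/day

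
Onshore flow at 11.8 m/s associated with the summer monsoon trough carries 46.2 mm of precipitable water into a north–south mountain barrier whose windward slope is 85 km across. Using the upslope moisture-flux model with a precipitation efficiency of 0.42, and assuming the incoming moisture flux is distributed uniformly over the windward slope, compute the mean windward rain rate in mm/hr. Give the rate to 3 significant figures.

R ≈ 9.70 mm/hr

Incoming column moisture flux per unit ridge length: F = V × PW = 11.8 × 46.2 = 545.16 mm·m/s.
Spread over the 85 km slope with efficiency ε = 0.42: R = ε·F/W = 0.42 × 545.16 / 85000 m = 2.694e-03 mm/s.
R = 2.694e-03 × 3600 = 9.70 mm/hr.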